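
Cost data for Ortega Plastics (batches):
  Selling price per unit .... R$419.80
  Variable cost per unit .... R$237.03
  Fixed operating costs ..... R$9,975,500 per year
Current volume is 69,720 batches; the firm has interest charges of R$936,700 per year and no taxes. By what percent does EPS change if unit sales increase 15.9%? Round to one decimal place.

+110.7%

Contribution at this volume is 69,720 × R$182.77 = R$12,742,724.40.
Subtracting fixed costs: EBIT = R$12,742,724.40 − R$9,975,500 = R$2,767,224.40.
After interest of R$936,700.00, pre-tax earnings = R$1,830,524.40.
DCL = total CM / (EBIT − I) = R$12,742,724.40 / R$1,830,524.40 = 6.9612.
EPS therefore changes by 6.9612 × (+15.9%) = +110.7%.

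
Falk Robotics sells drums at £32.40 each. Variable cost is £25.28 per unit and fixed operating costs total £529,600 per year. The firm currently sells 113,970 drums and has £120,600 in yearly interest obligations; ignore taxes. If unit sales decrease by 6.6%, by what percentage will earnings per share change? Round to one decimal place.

At 113,970 units, contribution = 113,970 × £7.12 = £811,466.40.
Operating income = contribution − fixed costs = £811,466.40 − £529,600 = £281,866.40.
After interest of £120,600.00, pre-tax earnings = £161,266.40.
DCL = total CM / (EBIT − I) = £811,466.40 / £161,266.40 = 5.0318.
%ΔEPS = DCL × %ΔSales = 5.0318 × -6.6% = -33.2%.

-33.2%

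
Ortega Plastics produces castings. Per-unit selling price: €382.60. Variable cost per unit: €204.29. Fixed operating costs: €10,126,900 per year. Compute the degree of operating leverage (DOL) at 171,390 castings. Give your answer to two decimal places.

Total contribution margin = 171,390 × €178.31 = €30,560,550.90.
Subtracting fixed costs: EBIT = €30,560,550.90 − €10,126,900 = €20,433,650.90.
DOL = contribution ÷ EBIT = €30,560,550.90 ÷ €20,433,650.90 = 1.4956.

1.50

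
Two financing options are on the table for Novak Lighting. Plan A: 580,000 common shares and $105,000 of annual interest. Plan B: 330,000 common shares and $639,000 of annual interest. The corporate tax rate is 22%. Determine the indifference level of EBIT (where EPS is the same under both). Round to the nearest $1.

Set EPS_A = EPS_B: (EBIT − $105,000)(1 − 0.22) ÷ 580,000 = (EBIT − $639,000)(1 − 0.22) ÷ 330,000.
The (1 − t) factor cancels: (EBIT − 105,000) × 330,000 = (EBIT − 639,000) × 580,000.
Solving, EBIT = (639,000·580,000 − 105,000·330,000) / (580,000 − 330,000) = 335,970,000,000 / 250,000 = 1,343,880.00.

$1,343,880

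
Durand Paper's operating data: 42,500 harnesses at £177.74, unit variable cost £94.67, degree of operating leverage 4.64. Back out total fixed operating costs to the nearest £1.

Total contribution margin = 42,500 × £83.07 = £3,530,475.00.
DOL = contribution / EBIT, so EBIT = £3,530,475.00 / 4.64 = £760,878.23.
Fixed costs = CM − EBIT = £3,530,475.00 − £760,878.23 = £2,769,597.

£2,769,597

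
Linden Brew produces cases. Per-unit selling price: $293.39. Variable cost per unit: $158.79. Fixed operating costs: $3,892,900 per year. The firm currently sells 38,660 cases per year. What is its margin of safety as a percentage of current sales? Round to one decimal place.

25.2%

Each unit contributes $293.39 − $158.79 = $134.60. Break-even units = $3,892,900 ÷ $134.60 = 28,921.99; break-even revenue = 28,921.99 × $293.39 = $8,485,422.96.
Actual sales revenue = 38,660 × $293.39 = $11,342,457.40.
Margin of safety = ($11,342,457.40 − $8,485,422.96) ÷ $11,342,457.40 = 25.2%.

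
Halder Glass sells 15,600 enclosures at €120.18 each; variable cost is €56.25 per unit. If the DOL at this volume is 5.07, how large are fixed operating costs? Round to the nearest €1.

Total contribution margin = 15,600 × €63.93 = €997,308.00.
DOL = contribution / EBIT, so EBIT = €997,308.00 / 5.07 = €196,707.69.
And FC = contribution − EBIT = €997,308.00 − €196,707.69 = €800,600.

€800,600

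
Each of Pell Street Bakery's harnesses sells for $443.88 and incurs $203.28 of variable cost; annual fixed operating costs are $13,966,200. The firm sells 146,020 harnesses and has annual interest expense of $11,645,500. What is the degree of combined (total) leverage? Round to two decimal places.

Total contribution margin = 146,020 × $240.60 = $35,132,412.00.
Subtracting fixed costs: EBIT = $35,132,412.00 − $13,966,200 = $21,166,212.00. Interest = $11,645,500.00, so EBIT − I = $9,520,712.00.
Degree of total leverage = total CM / (EBIT − interest) = $35,132,412.00 / $9,520,712.00 = 3.6901.

3.69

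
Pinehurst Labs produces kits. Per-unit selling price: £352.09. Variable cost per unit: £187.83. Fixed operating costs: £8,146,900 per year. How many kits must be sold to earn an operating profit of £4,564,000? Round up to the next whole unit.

Unit CM = price − variable cost = £352.09 − £187.83 = £164.26.
Need Q such that Q × £164.26 − £8,146,900 = £4,564,000, i.e. Q = £12,710,900 / £164.26 = 77,382.81 → 77,383.

77,383 kits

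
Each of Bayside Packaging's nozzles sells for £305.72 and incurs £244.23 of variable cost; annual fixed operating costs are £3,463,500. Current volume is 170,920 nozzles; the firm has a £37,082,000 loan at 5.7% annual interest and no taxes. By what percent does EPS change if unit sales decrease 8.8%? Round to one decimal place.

-18.7%

Contribution at this volume is 170,920 × £61.49 = £10,509,870.80.
EBIT = £10,509,870.80 − £3,463,500 = £7,046,370.80.
Interest = £2,113,674.00, so EBIT − I = £4,932,696.80.
DCL = total CM / (EBIT − I) = £10,509,870.80 / £4,932,696.80 = 2.1307.
EPS therefore changes by 2.1307 × (-8.8%) = -18.7%.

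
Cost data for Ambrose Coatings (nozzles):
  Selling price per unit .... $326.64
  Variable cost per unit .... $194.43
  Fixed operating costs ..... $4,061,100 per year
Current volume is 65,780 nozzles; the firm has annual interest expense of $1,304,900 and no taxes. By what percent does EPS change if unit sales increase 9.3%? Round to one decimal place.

+24.3%

At 65,780 units, contribution = 65,780 × $132.21 = $8,696,773.80.
Subtracting fixed costs: EBIT = $8,696,773.80 − $4,061,100 = $4,635,673.80.
Interest = $1,304,900.00, so EBIT − I = $3,330,773.80.
Degree of combined leverage = contribution ÷ (EBIT − I) = $8,696,773.80 ÷ $3,330,773.80 = 2.6110.
EPS therefore changes by 2.6110 × (+9.3%) = +24.3%.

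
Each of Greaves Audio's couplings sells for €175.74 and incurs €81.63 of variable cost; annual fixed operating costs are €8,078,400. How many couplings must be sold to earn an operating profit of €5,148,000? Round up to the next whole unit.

Unit CM = price − variable cost = €175.74 − €81.63 = €94.11.
Required volume = (fixed costs + target profit) ÷ CM = (€8,078,400 + €5,148,000) ÷ €94.11 = 140,541.92, so 140,542 couplings.

140,542 couplings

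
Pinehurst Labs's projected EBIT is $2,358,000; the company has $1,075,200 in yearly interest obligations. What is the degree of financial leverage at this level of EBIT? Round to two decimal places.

1.84

Annual interest charges come to $1,075,200.00.
DFL = EBIT ÷ (EBIT − I) = $2,358,000 ÷ ($2,358,000 − $1,075,200.00) = $2,358,000 ÷ $1,282,800.00 = 1.8382.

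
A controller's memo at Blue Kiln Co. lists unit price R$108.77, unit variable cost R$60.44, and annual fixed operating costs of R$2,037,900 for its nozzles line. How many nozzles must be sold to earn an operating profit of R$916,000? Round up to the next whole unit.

Each unit contributes R$108.77 − R$60.44 = R$48.33.
Units = (FC + target) / CM = (R$2,037,900 + R$916,000) / R$48.33 = 61,119.39, so 61,120 nozzles.

61,120 nozzles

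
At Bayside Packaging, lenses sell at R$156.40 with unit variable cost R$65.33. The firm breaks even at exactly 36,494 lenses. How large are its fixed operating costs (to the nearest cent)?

R$3,323,508.58

Each unit contributes R$156.40 − R$65.33 = R$91.07.
Fixed costs = break-even units × CM = 36,494 × R$91.07 = R$3,323,508.58.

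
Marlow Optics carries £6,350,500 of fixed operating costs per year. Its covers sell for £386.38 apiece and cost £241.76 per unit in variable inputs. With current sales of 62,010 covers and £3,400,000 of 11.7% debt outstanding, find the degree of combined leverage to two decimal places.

4.04

At 62,010 units, contribution = 62,010 × £144.62 = £8,967,886.20.
EBIT = £8,967,886.20 − £6,350,500 = £2,617,386.20. Interest = £397,800.00.
DOL = £8,967,886.20 ÷ £2,617,386.20 = 3.4263; DFL = £2,617,386.20 ÷ £2,219,586.20 = 1.1792.
Combined leverage = 3.4263 × 1.1792 = 4.0403.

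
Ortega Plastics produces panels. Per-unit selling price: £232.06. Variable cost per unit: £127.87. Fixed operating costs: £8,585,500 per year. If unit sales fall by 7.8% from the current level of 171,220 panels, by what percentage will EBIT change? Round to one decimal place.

-15.0%

Contribution at this volume is 171,220 × £104.19 = £17,839,411.80.
Operating income = contribution − fixed costs = £17,839,411.80 − £8,585,500 = £9,253,911.80.
DOL = contribution ÷ EBIT = £17,839,411.80 ÷ £9,253,911.80 = 1.9278.
Operating income changes by 1.9278 × -7.8% = -15.0%.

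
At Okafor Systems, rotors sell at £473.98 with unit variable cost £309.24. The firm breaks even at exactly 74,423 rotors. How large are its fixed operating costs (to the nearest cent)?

Each unit contributes £473.98 − £309.24 = £164.74.
Fixed costs = break-even units × CM = 74,423 × £164.74 = £12,260,445.02.

£12,260,445.02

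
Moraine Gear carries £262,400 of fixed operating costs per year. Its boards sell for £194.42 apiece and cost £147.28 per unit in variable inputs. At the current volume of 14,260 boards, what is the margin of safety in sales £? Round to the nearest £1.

Contribution margin per unit = £194.42 − £147.28 = £47.14. Break-even units = £262,400 ÷ £47.14 = 5,566.40; break-even revenue = 5,566.40 × £194.42 = £1,082,219.09.
Actual sales revenue = 14,260 × £194.42 = £2,772,429.20.
Margin of safety = £2,772,429.20 − £1,082,219.09 = £1,690,210.

£1,690,210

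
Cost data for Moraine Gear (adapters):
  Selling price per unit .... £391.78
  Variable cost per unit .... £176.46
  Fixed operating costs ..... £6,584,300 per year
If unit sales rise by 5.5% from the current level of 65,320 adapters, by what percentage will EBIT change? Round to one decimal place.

+10.3%

Contribution at this volume is 65,320 × £215.32 = £14,064,702.40.
Subtracting fixed costs: EBIT = £14,064,702.40 − £6,584,300 = £7,480,402.40.
DOL = contribution ÷ EBIT = £14,064,702.40 ÷ £7,480,402.40 = 1.8802.
So EBIT moves 1.8802 × (+5.5%) = +10.3%.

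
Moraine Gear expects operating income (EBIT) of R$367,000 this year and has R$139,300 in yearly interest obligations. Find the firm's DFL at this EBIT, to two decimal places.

1.61

Annual interest charges come to R$139,300.00.
Degree of financial leverage = EBIT / (EBIT − interest) = R$367,000 / R$227,700.00 = 1.6118.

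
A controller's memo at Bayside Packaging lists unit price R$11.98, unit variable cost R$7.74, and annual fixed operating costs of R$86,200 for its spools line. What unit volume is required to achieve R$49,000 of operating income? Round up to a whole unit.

Each unit contributes R$11.98 − R$7.74 = R$4.24.
Required volume = (fixed costs + target profit) ÷ CM = (R$86,200 + R$49,000) ÷ R$4.24 = 31,886.79, so 31,887 spools.

31,887 spools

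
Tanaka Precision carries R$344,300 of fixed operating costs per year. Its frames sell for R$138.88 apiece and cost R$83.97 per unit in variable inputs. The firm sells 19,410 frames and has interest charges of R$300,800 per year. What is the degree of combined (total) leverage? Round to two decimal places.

Contribution at this volume is 19,410 × R$54.91 = R$1,065,803.10.
Subtracting fixed costs: EBIT = R$1,065,803.10 − R$344,300 = R$721,503.10. Interest = R$300,800.00.
DOL = R$1,065,803.10 ÷ R$721,503.10 = 1.4772; DFL = R$721,503.10 ÷ R$420,703.10 = 1.7150.
DCL = DOL × DFL = 1.4772 × 1.7150 = 2.5334.

2.53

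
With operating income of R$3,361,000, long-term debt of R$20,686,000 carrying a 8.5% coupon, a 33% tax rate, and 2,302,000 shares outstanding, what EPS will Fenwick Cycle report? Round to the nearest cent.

Interest = R$1,758,310.00, so EBT = R$3,361,000 − R$1,758,310.00 = R$1,602,690.00.
After tax at 33%: net income = R$1,602,690.00 × 0.67 = R$1,073,802.30.
EPS = R$1,073,802.30 ÷ 2,302,000 = R$0.47.

R$0.47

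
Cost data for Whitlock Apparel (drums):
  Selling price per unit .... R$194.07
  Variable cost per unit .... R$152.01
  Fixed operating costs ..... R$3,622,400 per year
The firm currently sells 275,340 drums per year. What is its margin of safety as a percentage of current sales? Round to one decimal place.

Unit CM = price − variable cost = R$194.07 − R$152.01 = R$42.06. Break-even units = R$3,622,400 ÷ R$42.06 = 86,124.58; break-even revenue = 86,124.58 × R$194.07 = R$16,714,198.00.
Actual sales revenue = 275,340 × R$194.07 = R$53,435,233.80.
Margin of safety = (R$53,435,233.80 − R$16,714,198.00) ÷ R$53,435,233.80 = 68.7%.

68.7%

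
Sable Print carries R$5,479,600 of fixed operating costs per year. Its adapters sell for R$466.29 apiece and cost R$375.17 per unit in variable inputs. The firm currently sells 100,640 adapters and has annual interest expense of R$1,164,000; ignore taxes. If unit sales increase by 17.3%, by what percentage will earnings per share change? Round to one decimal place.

Total contribution margin = 100,640 × R$91.12 = R$9,170,316.80.
Operating income = contribution − fixed costs = R$9,170,316.80 − R$5,479,600 = R$3,690,716.80.
Interest = R$1,164,000.00, so EBIT − I = R$2,526,716.80.
Degree of combined leverage = contribution ÷ (EBIT − I) = R$9,170,316.80 ÷ R$2,526,716.80 = 3.6293.
%ΔEPS = DCL × %ΔSales = 3.6293 × +17.3% = +62.8%.

+62.8%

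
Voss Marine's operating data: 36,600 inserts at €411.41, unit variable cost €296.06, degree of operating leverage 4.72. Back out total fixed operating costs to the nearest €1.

€3,327,359

At 36,600 units, contribution = 36,600 × €115.35 = €4,221,810.00.
Since DOL = CM ÷ EBIT, EBIT = €4,221,810.00 ÷ 4.72 = €894,451.27.
Fixed costs = CM − EBIT = €4,221,810.00 − €894,451.27 = €3,327,359.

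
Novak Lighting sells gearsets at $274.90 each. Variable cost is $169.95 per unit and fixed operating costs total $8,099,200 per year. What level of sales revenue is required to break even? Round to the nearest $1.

Contribution margin per unit = $274.90 − $169.95 = $104.95, a CM ratio of $104.95 ÷ $274.90 = 0.3818.
Break-even revenue = fixed costs × price ÷ CM = $8,099,200 × $274.90 ÷ $104.95 = $21,214,579.

$21,214,579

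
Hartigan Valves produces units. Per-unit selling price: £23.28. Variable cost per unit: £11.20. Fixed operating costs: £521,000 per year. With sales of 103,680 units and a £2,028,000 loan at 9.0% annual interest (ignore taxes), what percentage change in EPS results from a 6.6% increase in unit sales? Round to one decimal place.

+15.1%

At 103,680 units, contribution = 103,680 × £12.08 = £1,252,454.40.
Operating income = contribution − fixed costs = £1,252,454.40 − £521,000 = £731,454.40.
Interest = £182,520.00, so EBIT − I = £548,934.40.
Degree of combined leverage = contribution ÷ (EBIT − I) = £1,252,454.40 ÷ £548,934.40 = 2.2816.
%ΔEPS = DCL × %ΔSales = 2.2816 × +6.6% = +15.1%.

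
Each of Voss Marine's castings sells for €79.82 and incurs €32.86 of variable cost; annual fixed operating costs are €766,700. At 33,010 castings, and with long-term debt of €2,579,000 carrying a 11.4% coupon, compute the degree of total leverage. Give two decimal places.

3.17

Contribution at this volume is 33,010 × €46.96 = €1,550,149.60.
Operating income = contribution − fixed costs = €1,550,149.60 − €766,700 = €783,449.60. Interest = €294,006.00, so EBIT − I = €489,443.60.
Degree of total leverage = total CM / (EBIT − interest) = €1,550,149.60 / €489,443.60 = 3.1672.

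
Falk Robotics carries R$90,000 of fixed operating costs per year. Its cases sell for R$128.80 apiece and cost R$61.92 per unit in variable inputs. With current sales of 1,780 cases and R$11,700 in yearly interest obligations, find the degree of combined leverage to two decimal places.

Contribution at this volume is 1,780 × R$66.88 = R$119,046.40.
Operating income = contribution − fixed costs = R$119,046.40 − R$90,000 = R$29,046.40. Interest = R$11,700.00.
DOL = R$119,046.40 ÷ R$29,046.40 = 4.0985; DFL = R$29,046.40 ÷ R$17,346.40 = 1.6745.
Combined leverage = 4.0985 × 1.6745 = 6.8629.

6.86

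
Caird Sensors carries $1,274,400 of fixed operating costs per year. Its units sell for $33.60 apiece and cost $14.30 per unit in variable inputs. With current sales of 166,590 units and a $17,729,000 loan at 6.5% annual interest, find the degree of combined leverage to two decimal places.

Total contribution margin = 166,590 × $19.30 = $3,215,187.00.
Subtracting fixed costs: EBIT = $3,215,187.00 − $1,274,400 = $1,940,787.00. Interest = $1,152,385.00, so EBIT − I = $788,402.00.
Degree of total leverage = total CM / (EBIT − interest) = $3,215,187.00 / $788,402.00 = 4.0781.

4.08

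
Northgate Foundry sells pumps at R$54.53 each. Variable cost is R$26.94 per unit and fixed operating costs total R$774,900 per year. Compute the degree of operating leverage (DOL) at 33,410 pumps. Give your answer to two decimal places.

6.28

Total contribution margin = 33,410 × R$27.59 = R$921,781.90.
EBIT = R$921,781.90 − R$774,900 = R$146,881.90.
Degree of operating leverage = R$921,781.90 / R$146,881.90 = 6.2757.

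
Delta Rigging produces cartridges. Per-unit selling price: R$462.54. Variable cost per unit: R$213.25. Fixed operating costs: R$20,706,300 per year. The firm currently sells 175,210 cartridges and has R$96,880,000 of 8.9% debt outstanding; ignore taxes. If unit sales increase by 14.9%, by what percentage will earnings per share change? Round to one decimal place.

+45.4%

At 175,210 units, contribution = 175,210 × R$249.29 = R$43,678,100.90.
Subtracting fixed costs: EBIT = R$43,678,100.90 − R$20,706,300 = R$22,971,800.90.
Interest = R$8,622,320.00, so EBIT − I = R$14,349,480.90.
Degree of combined leverage = contribution ÷ (EBIT − I) = R$43,678,100.90 ÷ R$14,349,480.90 = 3.0439.
EPS therefore changes by 3.0439 × (+14.9%) = +45.4%.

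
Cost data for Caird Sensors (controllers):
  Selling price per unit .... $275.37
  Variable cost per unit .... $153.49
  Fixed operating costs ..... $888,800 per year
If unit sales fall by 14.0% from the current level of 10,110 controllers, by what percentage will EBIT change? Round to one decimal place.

-50.2%

Contribution at this volume is 10,110 × $121.88 = $1,232,206.80.
Subtracting fixed costs: EBIT = $1,232,206.80 − $888,800 = $343,406.80.
So DOL = total CM / EBIT = $1,232,206.80 / $343,406.80 = 3.5882.
So EBIT moves 3.5882 × (-14.0%) = -50.2%.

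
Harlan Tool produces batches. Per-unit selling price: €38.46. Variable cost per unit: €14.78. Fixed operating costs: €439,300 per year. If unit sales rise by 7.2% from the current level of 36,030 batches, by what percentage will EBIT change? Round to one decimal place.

+14.8%

Total contribution margin = 36,030 × €23.68 = €853,190.40.
Subtracting fixed costs: EBIT = €853,190.40 − €439,300 = €413,890.40.
Degree of operating leverage = €853,190.40 / €413,890.40 = 2.0614.
Operating income changes by 2.0614 × +7.2% = +14.8%.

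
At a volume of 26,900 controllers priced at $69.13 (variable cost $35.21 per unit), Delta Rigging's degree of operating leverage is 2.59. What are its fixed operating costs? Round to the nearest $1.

$560,151

Total contribution margin = 26,900 × $33.92 = $912,448.00.
Since DOL = CM ÷ EBIT, EBIT = $912,448.00 ÷ 2.59 = $352,296.53.
And FC = contribution − EBIT = $912,448.00 − $352,296.53 = $560,151.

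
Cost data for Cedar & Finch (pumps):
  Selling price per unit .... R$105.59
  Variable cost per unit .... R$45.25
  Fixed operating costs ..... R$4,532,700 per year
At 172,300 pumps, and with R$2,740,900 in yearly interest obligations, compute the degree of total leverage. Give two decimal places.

Total contribution margin = 172,300 × R$60.34 = R$10,396,582.00.
Subtracting fixed costs: EBIT = R$10,396,582.00 − R$4,532,700 = R$5,863,882.00. Interest = R$2,740,900.00.
DOL = R$10,396,582.00 ÷ R$5,863,882.00 = 1.7730; DFL = R$5,863,882.00 ÷ R$3,122,982.00 = 1.8777.
DCL = DOL × DFL = 1.7730 × 1.8777 = 3.3292.

3.33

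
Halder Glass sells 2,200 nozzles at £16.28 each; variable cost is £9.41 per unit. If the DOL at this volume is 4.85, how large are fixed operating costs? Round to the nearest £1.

Total contribution margin = 2,200 × £6.87 = £15,114.00.
Since DOL = CM ÷ EBIT, EBIT = £15,114.00 ÷ 4.85 = £3,116.29.
Fixed costs = CM − EBIT = £15,114.00 − £3,116.29 = £11,998.

£11,998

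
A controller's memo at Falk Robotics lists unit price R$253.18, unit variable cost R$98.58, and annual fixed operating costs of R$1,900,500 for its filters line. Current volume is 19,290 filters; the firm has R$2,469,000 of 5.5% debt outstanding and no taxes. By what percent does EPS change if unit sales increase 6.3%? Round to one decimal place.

Total contribution margin = 19,290 × R$154.60 = R$2,982,234.00.
EBIT = R$2,982,234.00 − R$1,900,500 = R$1,081,734.00.
After interest of R$135,795.00, pre-tax earnings = R$945,939.00.
Degree of combined leverage = contribution ÷ (EBIT − I) = R$2,982,234.00 ÷ R$945,939.00 = 3.1527.
%ΔEPS = DCL × %ΔSales = 3.1527 × +6.3% = +19.9%.

+19.9%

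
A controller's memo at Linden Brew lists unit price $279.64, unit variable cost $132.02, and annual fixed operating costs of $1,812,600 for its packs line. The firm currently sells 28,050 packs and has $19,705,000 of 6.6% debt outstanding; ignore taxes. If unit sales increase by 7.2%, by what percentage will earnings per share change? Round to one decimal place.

At 28,050 units, contribution = 28,050 × $147.62 = $4,140,741.00.
Subtracting fixed costs: EBIT = $4,140,741.00 − $1,812,600 = $2,328,141.00.
After interest of $1,300,530.00, pre-tax earnings = $1,027,611.00.
DCL = total CM / (EBIT − I) = $4,140,741.00 / $1,027,611.00 = 4.0295.
EPS therefore changes by 4.0295 × (+7.2%) = +29.0%.

+29.0%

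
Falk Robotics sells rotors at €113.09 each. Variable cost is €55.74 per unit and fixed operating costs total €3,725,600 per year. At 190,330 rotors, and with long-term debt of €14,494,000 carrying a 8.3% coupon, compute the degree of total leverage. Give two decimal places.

At 190,330 units, contribution = 190,330 × €57.35 = €10,915,425.50.
Subtracting fixed costs: EBIT = €10,915,425.50 − €3,725,600 = €7,189,825.50. Interest = €1,203,002.00, so EBIT − I = €5,986,823.50.
Degree of total leverage = total CM / (EBIT − interest) = €10,915,425.50 / €5,986,823.50 = 1.8232.

1.82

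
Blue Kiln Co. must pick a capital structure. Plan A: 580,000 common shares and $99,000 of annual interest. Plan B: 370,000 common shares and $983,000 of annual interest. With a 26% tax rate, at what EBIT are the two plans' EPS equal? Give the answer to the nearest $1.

$2,540,524

Set EPS_A = EPS_B: (EBIT − $99,000)(1 − 0.26) ÷ 580,000 = (EBIT − $983,000)(1 − 0.26) ÷ 370,000.
The (1 − t) factor cancels: (EBIT − 99,000) × 370,000 = (EBIT − 983,000) × 580,000.
EBIT × (580,000 − 370,000) = 983,000 × 580,000 − 99,000 × 370,000 = 533,510,000,000, so EBIT = 533,510,000,000 ÷ 210,000 = 2,540,523.81.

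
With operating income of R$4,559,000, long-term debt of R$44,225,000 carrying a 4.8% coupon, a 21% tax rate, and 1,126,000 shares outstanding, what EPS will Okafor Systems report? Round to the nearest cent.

Pre-tax income = R$4,559,000 − R$2,122,800.00 = R$2,436,200.00.
After tax at 21%: net income = R$2,436,200.00 × 0.79 = R$1,924,598.00.
EPS = R$1,924,598.00 ÷ 1,126,000 = R$1.71.

R$1.71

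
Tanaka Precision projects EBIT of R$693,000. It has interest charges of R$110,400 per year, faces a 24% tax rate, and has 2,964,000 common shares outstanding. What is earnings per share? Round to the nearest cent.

Interest = R$110,400.00, so EBT = R$693,000 − R$110,400.00 = R$582,600.00.
Net income = R$582,600.00 × (1 − 0.24) = R$442,776.00.
Per share: R$442,776.00 / 2,964,000 shares = R$0.15.

R$0.15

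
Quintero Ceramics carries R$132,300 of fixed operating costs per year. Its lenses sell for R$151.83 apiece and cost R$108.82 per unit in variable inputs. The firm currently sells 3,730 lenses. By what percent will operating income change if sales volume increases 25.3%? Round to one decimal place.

+144.3%

At 3,730 units, contribution = 3,730 × R$43.01 = R$160,427.30.
Operating income = contribution − fixed costs = R$160,427.30 − R$132,300 = R$28,127.30.
So DOL = total CM / EBIT = R$160,427.30 / R$28,127.30 = 5.7036.
So EBIT moves 5.7036 × (+25.3%) = +144.3%.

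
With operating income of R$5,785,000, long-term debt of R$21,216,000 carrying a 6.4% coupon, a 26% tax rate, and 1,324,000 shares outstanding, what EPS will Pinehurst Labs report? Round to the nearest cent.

Interest = R$1,357,824.00, so EBT = R$5,785,000 − R$1,357,824.00 = R$4,427,176.00.
Net income = R$4,427,176.00 × (1 − 0.26) = R$3,276,110.24.
EPS = R$3,276,110.24 ÷ 1,324,000 = R$2.47.

R$2.47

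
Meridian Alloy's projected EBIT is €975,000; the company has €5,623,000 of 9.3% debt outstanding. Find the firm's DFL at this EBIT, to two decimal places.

Interest = €522,939.00.
DFL = EBIT ÷ (EBIT − I) = €975,000 ÷ (€975,000 − €522,939.00) = €975,000 ÷ €452,061.00 = 2.1568.

2.16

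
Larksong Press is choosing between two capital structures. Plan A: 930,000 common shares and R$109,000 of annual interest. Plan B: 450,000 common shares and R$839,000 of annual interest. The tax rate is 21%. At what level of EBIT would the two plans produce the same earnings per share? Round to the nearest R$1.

Set EPS_A = EPS_B: (EBIT − R$109,000)(1 − 0.21) ÷ 930,000 = (EBIT − R$839,000)(1 − 0.21) ÷ 450,000.
Cancelling (1 − t) and cross-multiplying: 450,000·(EBIT − 109,000) = 930,000·(EBIT − 839,000).
EBIT × (930,000 − 450,000) = 839,000 × 930,000 − 109,000 × 450,000 = 731,220,000,000, so EBIT = 731,220,000,000 ÷ 480,000 = 1,523,375.00.

R$1,523,375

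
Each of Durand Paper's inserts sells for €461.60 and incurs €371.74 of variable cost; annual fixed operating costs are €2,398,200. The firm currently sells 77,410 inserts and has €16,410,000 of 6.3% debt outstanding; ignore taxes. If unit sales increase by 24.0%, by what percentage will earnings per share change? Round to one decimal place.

Contribution at this volume is 77,410 × €89.86 = €6,956,062.60.
EBIT = €6,956,062.60 − €2,398,200 = €4,557,862.60.
Interest = €1,033,830.00, so EBIT − I = €3,524,032.60.
Degree of combined leverage = contribution ÷ (EBIT − I) = €6,956,062.60 ÷ €3,524,032.60 = 1.9739.
EPS therefore changes by 1.9739 × (+24.0%) = +47.4%.

+47.4%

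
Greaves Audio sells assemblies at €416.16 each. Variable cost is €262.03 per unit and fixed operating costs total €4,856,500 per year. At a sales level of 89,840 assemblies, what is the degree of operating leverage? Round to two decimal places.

At 89,840 units, contribution = 89,840 × €154.13 = €13,847,039.20.
Operating income = contribution − fixed costs = €13,847,039.20 − €4,856,500 = €8,990,539.20.
DOL = contribution ÷ EBIT = €13,847,039.20 ÷ €8,990,539.20 = 1.5402.

1.54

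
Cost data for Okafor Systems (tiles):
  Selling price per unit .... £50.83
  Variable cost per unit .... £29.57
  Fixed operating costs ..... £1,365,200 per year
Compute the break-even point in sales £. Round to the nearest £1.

Contribution margin per unit = £50.83 − £29.57 = £21.26, a CM ratio of £21.26 ÷ £50.83 = 0.4183.
Break-even sales = FC ÷ CM ratio = £1,365,200 × £50.83 / £21.26 = £3,264,022.

£3,264,022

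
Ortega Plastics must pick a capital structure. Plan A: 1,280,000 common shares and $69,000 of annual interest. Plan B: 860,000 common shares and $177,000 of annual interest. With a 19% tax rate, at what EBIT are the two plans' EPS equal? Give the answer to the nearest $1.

Set EPS_A = EPS_B: (EBIT − $69,000)(1 − 0.19) ÷ 1,280,000 = (EBIT − $177,000)(1 − 0.19) ÷ 860,000.
The (1 − t) factor cancels: (EBIT − 69,000) × 860,000 = (EBIT − 177,000) × 1,280,000.
EBIT × (1,280,000 − 860,000) = 177,000 × 1,280,000 − 69,000 × 860,000 = 167,220,000,000, so EBIT = 167,220,000,000 ÷ 420,000 = 398,142.86.

$398,143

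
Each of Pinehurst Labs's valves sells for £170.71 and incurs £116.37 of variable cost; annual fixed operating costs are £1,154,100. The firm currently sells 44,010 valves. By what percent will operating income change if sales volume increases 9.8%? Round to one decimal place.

+18.9%

At 44,010 units, contribution = 44,010 × £54.34 = £2,391,503.40.
Subtracting fixed costs: EBIT = £2,391,503.40 − £1,154,100 = £1,237,403.40.
So DOL = total CM / EBIT = £2,391,503.40 / £1,237,403.40 = 1.9327.
Operating income changes by 1.9327 × +9.8% = +18.9%.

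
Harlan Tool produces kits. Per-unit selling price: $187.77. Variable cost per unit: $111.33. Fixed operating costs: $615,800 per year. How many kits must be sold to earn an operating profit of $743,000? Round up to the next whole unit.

Unit CM = price − variable cost = $187.77 − $111.33 = $76.44.
Need Q such that Q × $76.44 − $615,800 = $743,000, i.e. Q = $1,358,800 / $76.44 = 17,776.03 → 17,777.

17,777 kits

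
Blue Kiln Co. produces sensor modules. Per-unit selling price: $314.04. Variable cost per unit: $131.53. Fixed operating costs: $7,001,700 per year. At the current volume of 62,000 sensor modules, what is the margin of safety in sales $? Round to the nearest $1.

$7,422,845

Contribution margin per unit = $314.04 − $131.53 = $182.51. Break-even units = $7,001,700 ÷ $182.51 = 38,363.38; break-even revenue = 38,363.38 × $314.04 = $12,047,635.02.
Current sales = 62,000 × $314.04 = $19,470,480.00.
Margin of safety = $19,470,480.00 − $12,047,635.02 = $7,422,845.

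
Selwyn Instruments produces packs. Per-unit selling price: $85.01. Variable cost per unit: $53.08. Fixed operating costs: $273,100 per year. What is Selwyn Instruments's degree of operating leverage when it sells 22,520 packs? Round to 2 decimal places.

Total contribution margin = 22,520 × $31.93 = $719,063.60.
EBIT = $719,063.60 − $273,100 = $445,963.60.
DOL = contribution ÷ EBIT = $719,063.60 ÷ $445,963.60 = 1.6124.

1.61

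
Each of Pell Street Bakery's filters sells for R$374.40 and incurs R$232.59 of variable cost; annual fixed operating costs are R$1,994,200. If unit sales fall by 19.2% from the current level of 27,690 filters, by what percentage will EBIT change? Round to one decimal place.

Total contribution margin = 27,690 × R$141.81 = R$3,926,718.90.
Operating income = contribution − fixed costs = R$3,926,718.90 − R$1,994,200 = R$1,932,518.90.
Degree of operating leverage = R$3,926,718.90 / R$1,932,518.90 = 2.0319.
So EBIT moves 2.0319 × (-19.2%) = -39.0%.

-39.0%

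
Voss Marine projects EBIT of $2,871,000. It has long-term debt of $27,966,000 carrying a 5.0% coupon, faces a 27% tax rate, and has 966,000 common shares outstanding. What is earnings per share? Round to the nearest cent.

Interest = $1,398,300.00, so EBT = $2,871,000 − $1,398,300.00 = $1,472,700.00.
After tax at 27%: net income = $1,472,700.00 × 0.73 = $1,075,071.00.
Per share: $1,075,071.00 / 966,000 shares = $1.11.

$1.11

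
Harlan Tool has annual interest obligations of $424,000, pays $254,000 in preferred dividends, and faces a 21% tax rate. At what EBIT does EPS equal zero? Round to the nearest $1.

$745,519

Preferred dividends are paid after tax, so their pre-tax equivalent is $254,000 ÷ (1 − 0.21) = $321,518.99.
EPS = 0 when EBIT covers interest plus the pre-tax preferred burden: $424,000 + $321,518.99 = $745,518.99.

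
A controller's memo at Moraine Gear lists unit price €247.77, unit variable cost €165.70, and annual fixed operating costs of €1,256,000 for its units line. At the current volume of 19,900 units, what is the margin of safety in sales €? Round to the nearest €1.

€1,138,749

Each unit contributes €247.77 − €165.70 = €82.07. Break-even units = €1,256,000 ÷ €82.07 = 15,304.01; break-even revenue = 15,304.01 × €247.77 = €3,791,874.25.
Current sales = 19,900 × €247.77 = €4,930,623.00.
Margin of safety = €4,930,623.00 − €3,791,874.25 = €1,138,749.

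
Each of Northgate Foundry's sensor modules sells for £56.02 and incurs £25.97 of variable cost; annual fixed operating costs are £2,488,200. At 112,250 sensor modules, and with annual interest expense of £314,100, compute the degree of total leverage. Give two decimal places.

5.91

Total contribution margin = 112,250 × £30.05 = £3,373,112.50.
Operating income = contribution − fixed costs = £3,373,112.50 − £2,488,200 = £884,912.50. Interest = £314,100.00, so EBIT − I = £570,812.50.
DCL = contribution ÷ (EBIT − I) = £3,373,112.50 ÷ £570,812.50 = 5.9093.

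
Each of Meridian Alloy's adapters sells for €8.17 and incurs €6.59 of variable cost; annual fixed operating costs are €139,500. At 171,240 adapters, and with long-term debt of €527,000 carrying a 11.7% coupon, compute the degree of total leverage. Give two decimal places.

At 171,240 units, contribution = 171,240 × €1.58 = €270,559.20.
EBIT = €270,559.20 − €139,500 = €131,059.20. Interest = €61,659.00.
DOL = €270,559.20 ÷ €131,059.20 = 2.0644; DFL = €131,059.20 ÷ €69,400.20 = 1.8885.
Combined leverage = 2.0644 × 1.8885 = 3.8986.

3.90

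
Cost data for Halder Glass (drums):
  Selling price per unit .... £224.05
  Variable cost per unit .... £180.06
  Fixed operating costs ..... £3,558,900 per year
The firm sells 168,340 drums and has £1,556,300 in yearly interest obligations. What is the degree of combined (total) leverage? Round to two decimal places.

3.23

Total contribution margin = 168,340 × £43.99 = £7,405,276.60.
Operating income = contribution − fixed costs = £7,405,276.60 − £3,558,900 = £3,846,376.60. Interest = £1,556,300.00.
DOL = £7,405,276.60 ÷ £3,846,376.60 = 1.9253; DFL = £3,846,376.60 ÷ £2,290,076.60 = 1.6796.
Combined leverage = 1.9253 × 1.6796 = 3.2337.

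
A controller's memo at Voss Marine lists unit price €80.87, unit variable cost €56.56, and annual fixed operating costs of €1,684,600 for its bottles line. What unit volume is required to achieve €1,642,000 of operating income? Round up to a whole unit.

136,841 bottles

Each unit contributes €80.87 − €56.56 = €24.31.
Required volume = (fixed costs + target profit) ÷ CM = (€1,684,600 + €1,642,000) ÷ €24.31 = 136,840.81, so 136,841 bottles.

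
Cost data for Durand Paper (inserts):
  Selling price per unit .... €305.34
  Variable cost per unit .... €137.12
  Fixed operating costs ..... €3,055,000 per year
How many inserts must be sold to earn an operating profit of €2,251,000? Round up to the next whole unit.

Each unit contributes €305.34 − €137.12 = €168.22.
Required volume = (fixed costs + target profit) ÷ CM = (€3,055,000 + €2,251,000) ÷ €168.22 = 31,542.03, so 31,543 inserts.

31,543 inserts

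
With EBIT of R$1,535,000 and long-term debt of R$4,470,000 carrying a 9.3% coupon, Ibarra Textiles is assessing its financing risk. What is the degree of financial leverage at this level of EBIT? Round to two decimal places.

1.37

Annual interest charges come to R$415,710.00.
Degree of financial leverage = EBIT / (EBIT − interest) = R$1,535,000 / R$1,119,290.00 = 1.3714.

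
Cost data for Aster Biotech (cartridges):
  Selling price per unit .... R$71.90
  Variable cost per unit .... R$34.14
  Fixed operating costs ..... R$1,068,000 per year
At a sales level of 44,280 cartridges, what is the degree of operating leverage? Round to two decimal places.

Contribution at this volume is 44,280 × R$37.76 = R$1,672,012.80.
Operating income = contribution − fixed costs = R$1,672,012.80 − R$1,068,000 = R$604,012.80.
DOL = contribution ÷ EBIT = R$1,672,012.80 ÷ R$604,012.80 = 2.7682.

2.77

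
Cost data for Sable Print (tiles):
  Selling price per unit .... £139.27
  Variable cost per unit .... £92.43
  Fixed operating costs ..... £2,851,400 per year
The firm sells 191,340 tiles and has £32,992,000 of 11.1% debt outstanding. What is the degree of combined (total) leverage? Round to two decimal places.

3.66

At 191,340 units, contribution = 191,340 × £46.84 = £8,962,365.60.
Subtracting fixed costs: EBIT = £8,962,365.60 − £2,851,400 = £6,110,965.60. Interest = £3,662,112.00.
DOL = £8,962,365.60 ÷ £6,110,965.60 = 1.4666; DFL = £6,110,965.60 ÷ £2,448,853.60 = 2.4954.
DCL = DOL × DFL = 1.4666 × 2.4954 = 3.6598.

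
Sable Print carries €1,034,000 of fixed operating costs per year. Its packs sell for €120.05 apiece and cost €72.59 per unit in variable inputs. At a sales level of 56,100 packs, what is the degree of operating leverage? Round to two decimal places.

Total contribution margin = 56,100 × €47.46 = €2,662,506.00.
Operating income = contribution − fixed costs = €2,662,506.00 − €1,034,000 = €1,628,506.00.
DOL = contribution ÷ EBIT = €2,662,506.00 ÷ €1,628,506.00 = 1.6349.

1.63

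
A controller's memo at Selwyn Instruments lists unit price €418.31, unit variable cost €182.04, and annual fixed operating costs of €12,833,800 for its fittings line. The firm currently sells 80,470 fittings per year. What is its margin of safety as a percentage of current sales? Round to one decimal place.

32.5%

Contribution margin per unit = €418.31 − €182.04 = €236.27. Break-even units = €12,833,800 ÷ €236.27 = 54,318.36; break-even revenue = 54,318.36 × €418.31 = €22,721,915.09.
Actual sales revenue = 80,470 × €418.31 = €33,661,405.70.
Margin of safety = (€33,661,405.70 − €22,721,915.09) ÷ €33,661,405.70 = 32.5%.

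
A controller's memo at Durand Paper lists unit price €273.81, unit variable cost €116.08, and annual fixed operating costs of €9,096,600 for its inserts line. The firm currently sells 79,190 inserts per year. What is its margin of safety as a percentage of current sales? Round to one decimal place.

27.2%

Contribution margin per unit = €273.81 − €116.08 = €157.73. Break-even units = €9,096,600 ÷ €157.73 = 57,671.97; break-even revenue = 57,671.97 × €273.81 = €15,791,162.40.
Current sales = 79,190 × €273.81 = €21,683,013.90.
Margin of safety = (€21,683,013.90 − €15,791,162.40) ÷ €21,683,013.90 = 27.2%.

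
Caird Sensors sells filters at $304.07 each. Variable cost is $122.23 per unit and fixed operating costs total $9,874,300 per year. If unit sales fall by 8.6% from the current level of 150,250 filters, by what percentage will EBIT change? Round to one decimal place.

Contribution at this volume is 150,250 × $181.84 = $27,321,460.00.
Subtracting fixed costs: EBIT = $27,321,460.00 − $9,874,300 = $17,447,160.00.
Degree of operating leverage = $27,321,460.00 / $17,447,160.00 = 1.5660.
%ΔEBIT = DOL × %ΔSales = 1.5660 × -8.6% = -13.5%.

-13.5%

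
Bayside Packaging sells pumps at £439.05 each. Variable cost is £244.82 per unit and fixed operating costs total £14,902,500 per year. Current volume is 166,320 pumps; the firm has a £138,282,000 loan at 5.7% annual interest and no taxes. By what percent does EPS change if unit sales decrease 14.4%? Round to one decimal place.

Total contribution margin = 166,320 × £194.23 = £32,304,333.60.
Operating income = contribution − fixed costs = £32,304,333.60 − £14,902,500 = £17,401,833.60.
After interest of £7,882,074.00, pre-tax earnings = £9,519,759.60.
Degree of combined leverage = contribution ÷ (EBIT − I) = £32,304,333.60 ÷ £9,519,759.60 = 3.3934.
%ΔEPS = DCL × %ΔSales = 3.3934 × -14.4% = -48.9%.

-48.9%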